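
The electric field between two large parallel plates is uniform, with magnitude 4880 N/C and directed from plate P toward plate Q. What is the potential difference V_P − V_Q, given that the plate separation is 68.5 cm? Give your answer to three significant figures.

In a uniform field, potential decreases in the direction of E: ΔV = −E·d for a displacement d parallel to E.
Going from Q to P is a displacement of 68.5 cm opposite to the field, so V_P − V_Q = +Ed = 3340 V.

3340 V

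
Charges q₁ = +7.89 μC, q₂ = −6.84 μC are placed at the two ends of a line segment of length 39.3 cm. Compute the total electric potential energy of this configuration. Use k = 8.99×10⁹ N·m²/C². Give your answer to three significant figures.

-1.23 J

The assembly work is the sum of pairwise potential energies, U = Σ_{i<j} kqᵢqⱼ/rᵢⱼ.
The separation is r = 0.393 m.
U = (-1.23) = -1.23 J.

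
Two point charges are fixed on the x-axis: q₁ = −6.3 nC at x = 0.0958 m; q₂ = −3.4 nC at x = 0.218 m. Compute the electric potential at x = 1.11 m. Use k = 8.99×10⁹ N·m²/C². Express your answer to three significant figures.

-90.1 V

Electric potential is a scalar, so the contributions from each charge add algebraically: V = Σ kqᵢ/rᵢ.
Distances from the field point to each charge: r₁ = 1.01 m, r₂ = 0.892 m.
V = k[(-6.30×10⁻⁹)/(1.01) + (-3.40×10⁻⁹)/(0.892)] = -90.1 V.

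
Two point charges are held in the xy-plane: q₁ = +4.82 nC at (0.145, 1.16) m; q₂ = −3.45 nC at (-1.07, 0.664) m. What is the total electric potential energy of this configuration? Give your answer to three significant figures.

-1.14×10⁻⁷ J

The assembly work is the sum of pairwise potential energies, U = Σ_{i<j} kqᵢqⱼ/rᵢⱼ.
Pair separations: r₁₂ = 1.31 m.
U = (-1.14×10⁻⁷) = -1.14×10⁻⁷ J.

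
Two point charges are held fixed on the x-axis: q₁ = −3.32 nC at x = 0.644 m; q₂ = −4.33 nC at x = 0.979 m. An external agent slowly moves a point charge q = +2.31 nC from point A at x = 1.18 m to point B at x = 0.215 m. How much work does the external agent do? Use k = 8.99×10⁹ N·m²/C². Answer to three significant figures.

2.98×10⁻⁷ J

For quasistatic motion the external work equals the change in potential energy: W_ext = qΔV = q(V_B − V_A).
At A: distances to the source charges are 0.536 m, 0.201 m; V_A = Σ kqᵢ/rᵢ = -249 V.
At B: distances to the source charges are 0.429 m, 0.764 m; V_B = Σ kqᵢ/rᵢ = -121 V.
ΔV = V_B − V_A = 129 V.
W_ext = qΔV = (2.31×10⁻⁹ C)(129 V) = 2.98×10⁻⁷ J.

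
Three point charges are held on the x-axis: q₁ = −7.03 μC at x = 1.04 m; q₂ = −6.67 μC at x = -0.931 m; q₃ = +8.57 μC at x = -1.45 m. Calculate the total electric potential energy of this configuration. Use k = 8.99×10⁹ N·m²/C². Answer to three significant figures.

The work to assemble the configuration equals its total potential energy, U = Σ kqᵢqⱼ/rᵢⱼ over all pairs.
Pair separations: r₁₂ = 1.97 m, r₁₃ = 2.49 m, r₂₃ = 0.519 m.
U = (0.214) + (-0.218) + (-0.990) = -0.994 J.

-0.994 J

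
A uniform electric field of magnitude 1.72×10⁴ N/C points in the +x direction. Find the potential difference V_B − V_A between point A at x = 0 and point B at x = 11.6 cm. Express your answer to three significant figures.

In a uniform field, potential decreases in the direction of E: V_B − V_A = −E·Δx.
V_B − V_A = −(1.72×10⁴ V/m)(0.116 m) = -2000 V.

-2000 V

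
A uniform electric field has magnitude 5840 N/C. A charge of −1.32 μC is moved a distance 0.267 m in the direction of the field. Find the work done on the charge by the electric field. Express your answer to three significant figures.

The potential change for a displacement 0.267 m in the direction of the field is ΔV = −Ed = -1560 V.
W_field = −qΔV = -2.06×10⁻³ J.

-2.06×10⁻³ J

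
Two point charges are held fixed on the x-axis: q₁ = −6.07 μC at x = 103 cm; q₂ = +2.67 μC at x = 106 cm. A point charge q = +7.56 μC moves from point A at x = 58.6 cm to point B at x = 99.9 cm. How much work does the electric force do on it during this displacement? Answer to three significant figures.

The work done by the electric force is W_field = −ΔU = −q(V_B − V_A) = q(V_A − V_B).
At A: distances to the source charges are 0.444 m, 0.474 m; V_A = Σ kqᵢ/rᵢ = -7.23×10⁴ V.
At B: distances to the source charges are 0.0310 m, 0.0610 m; V_B = Σ kqᵢ/rᵢ = -1.37×10⁶ V.
ΔV = V_B − V_A = -1.29×10⁶ V.
W_field = −qΔV = −(7.56×10⁻⁶ C)(-1.29×10⁶ V) = 9.79 J.

9.79 J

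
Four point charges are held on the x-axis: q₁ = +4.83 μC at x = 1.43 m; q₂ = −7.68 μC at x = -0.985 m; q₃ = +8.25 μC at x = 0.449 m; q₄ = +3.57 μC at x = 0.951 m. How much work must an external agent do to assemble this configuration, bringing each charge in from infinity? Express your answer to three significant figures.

0.554 J

The work to assemble the configuration equals its total potential energy, U = Σ kqᵢqⱼ/rᵢⱼ over all pairs.
Pair separations: r₁₂ = 2.42 m, r₁₃ = 0.981 m, r₁₄ = 0.479 m, r₂₃ = 1.43 m, r₂₄ = 1.94 m, r₃₄ = 0.502 m.
Summing all 6 pair terms gives U = 0.554 J.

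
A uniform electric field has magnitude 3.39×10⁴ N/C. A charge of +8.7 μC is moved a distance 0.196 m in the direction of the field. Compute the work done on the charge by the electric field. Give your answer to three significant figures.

0.0578 J

The potential change for a displacement 0.196 m in the direction of the field is ΔV = −Ed = -6640 V.
W_field = −qΔV = 0.0578 J.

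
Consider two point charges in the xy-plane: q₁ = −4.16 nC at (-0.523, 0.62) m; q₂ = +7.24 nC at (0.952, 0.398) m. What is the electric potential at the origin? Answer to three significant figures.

The total potential is the scalar sum of each charge's contribution, V = Σ kqᵢ/rᵢ.
Distances from the field point to each charge: r₁ = 0.811 m, r₂ = 1.03 m.
V = k[(-4.16×10⁻⁹)/(0.811) + (7.24×10⁻⁹)/(1.03)] = 17.0 V.

17.0 V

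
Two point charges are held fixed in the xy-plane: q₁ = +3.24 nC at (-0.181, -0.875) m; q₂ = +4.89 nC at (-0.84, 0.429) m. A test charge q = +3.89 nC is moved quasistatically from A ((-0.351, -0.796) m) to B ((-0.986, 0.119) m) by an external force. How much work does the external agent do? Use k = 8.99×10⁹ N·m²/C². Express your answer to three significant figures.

For quasistatic motion the external work equals the change in potential energy: W_ext = qΔV = q(V_B − V_A).
At A: distances to the source charges are 0.187 m, 1.32 m; V_A = Σ kqᵢ/rᵢ = 189 V.
At B: distances to the source charges are 1.28 m, 0.343 m; V_B = Σ kqᵢ/rᵢ = 151 V.
ΔV = V_B − V_A = -37.6 V.
W_ext = qΔV = (3.89×10⁻⁹ C)(-37.6 V) = -1.46×10⁻⁷ J.

-1.46×10⁻⁷ J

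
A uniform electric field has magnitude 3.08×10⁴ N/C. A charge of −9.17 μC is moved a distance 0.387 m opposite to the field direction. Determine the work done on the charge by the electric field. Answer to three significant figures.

0.109 J

The potential change for a displacement 0.387 m opposite to the field direction is ΔV = +Ed = 1.19×10⁴ V.
W_field = −qΔV = 0.109 J.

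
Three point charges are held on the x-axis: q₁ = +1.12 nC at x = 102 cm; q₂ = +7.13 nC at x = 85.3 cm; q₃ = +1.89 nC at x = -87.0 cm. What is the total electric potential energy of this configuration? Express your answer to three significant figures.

5.10×10⁻⁷ J

The assembly work is the sum of pairwise potential energies, U = Σ_{i<j} kqᵢqⱼ/rᵢⱼ.
Pair separations: r₁₂ = 0.167 m, r₁₃ = 1.89 m, r₂₃ = 1.72 m.
U = (4.30×10⁻⁷) + (1.01×10⁻⁸) + (7.03×10⁻⁸) = 5.10×10⁻⁷ J.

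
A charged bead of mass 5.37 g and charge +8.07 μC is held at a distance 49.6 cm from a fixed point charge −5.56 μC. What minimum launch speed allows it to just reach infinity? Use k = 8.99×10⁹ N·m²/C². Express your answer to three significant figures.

To just escape, total mechanical energy must reach zero at infinity: ½mv²_min + U = 0, so ½mv²_min = −U = |kQq|/r.
|U| = |kQq|/r = (8.99×10⁹ N·m²/C²)(5.56×10⁻⁶)(8.07×10⁻⁶)/(0.496) = 0.813 J.
v_min = √(2|U|/m) = √(2·0.813/5.37×10⁻³) = 17.4 m/s.

17.4 m/s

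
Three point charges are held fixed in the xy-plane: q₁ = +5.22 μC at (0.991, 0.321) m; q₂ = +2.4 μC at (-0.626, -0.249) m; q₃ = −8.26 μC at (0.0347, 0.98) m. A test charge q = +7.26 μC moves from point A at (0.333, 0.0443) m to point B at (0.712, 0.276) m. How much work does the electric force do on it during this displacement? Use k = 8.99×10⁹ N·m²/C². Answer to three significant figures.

The work done by the electric force is W_field = −ΔU = −q(V_B − V_A) = q(V_A − V_B).
At A: distances to the source charges are 0.714 m, 1.00 m, 0.982 m; V_A = Σ kqᵢ/rᵢ = 1.16×10⁴ V.
At B: distances to the source charges are 0.283 m, 1.44 m, 0.977 m; V_B = Σ kqᵢ/rᵢ = 1.05×10⁵ V.
ΔV = V_B − V_A = 9.34×10⁴ V.
W_field = −qΔV = −(7.26×10⁻⁶ C)(9.34×10⁴ V) = -0.678 J.

-0.678 J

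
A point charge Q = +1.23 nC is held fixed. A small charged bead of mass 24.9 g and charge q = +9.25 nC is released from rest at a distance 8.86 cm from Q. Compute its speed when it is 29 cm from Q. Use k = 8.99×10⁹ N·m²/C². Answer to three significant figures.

8.02×10⁻³ m/s

Only the electrostatic force acts, so mechanical energy is conserved: ½mv² = U₁ − U₂ = kQq(1/r₁ − 1/r₂).
U₁ − U₂ = (8.99×10⁹ N·m²/C²)(1.23×10⁻⁹ C)(9.25×10⁻⁹ C)(1/0.0886 − 1/0.290) = 8.02×10⁻⁷ J.
v = √(2·8.02×10⁻⁷/0.0249) = 8.02×10⁻³ m/s.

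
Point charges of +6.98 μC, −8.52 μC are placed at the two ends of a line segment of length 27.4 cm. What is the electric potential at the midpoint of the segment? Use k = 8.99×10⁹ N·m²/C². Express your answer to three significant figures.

-1.01×10⁵ V

The total potential is the scalar sum of each charge's contribution, V = Σ kqᵢ/rᵢ.
Each charge is 0.137 m from the midpoint.
V = k[(6.98×10⁻⁶)/(0.137) + (-8.52×10⁻⁶)/(0.137)] = -1.01×10⁵ V.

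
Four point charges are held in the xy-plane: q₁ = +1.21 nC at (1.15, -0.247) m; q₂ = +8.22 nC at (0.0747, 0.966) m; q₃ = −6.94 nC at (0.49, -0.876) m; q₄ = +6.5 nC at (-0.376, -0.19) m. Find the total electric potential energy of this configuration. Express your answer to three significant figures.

-2.33×10⁻⁷ J

The assembly work is the sum of pairwise potential energies, U = Σ_{i<j} kqᵢqⱼ/rᵢⱼ.
Pair separations: r₁₂ = 1.62 m, r₁₃ = 0.912 m, r₁₄ = 1.53 m, r₂₃ = 1.89 m, r₂₄ = 1.24 m, r₃₄ = 1.10 m.
Summing all 6 pair terms gives U = -2.33×10⁻⁷ J.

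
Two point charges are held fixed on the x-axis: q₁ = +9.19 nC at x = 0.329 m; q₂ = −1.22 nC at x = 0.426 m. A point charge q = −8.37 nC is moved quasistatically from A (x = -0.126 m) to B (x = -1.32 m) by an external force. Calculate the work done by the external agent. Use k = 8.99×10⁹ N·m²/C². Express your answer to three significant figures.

For quasistatic motion the external work equals the change in potential energy: W_ext = qΔV = q(V_B − V_A).
At A: distances to the source charges are 0.455 m, 0.552 m; V_A = Σ kqᵢ/rᵢ = 162 V.
At B: distances to the source charges are 1.65 m, 1.75 m; V_B = Σ kqᵢ/rᵢ = 43.8 V.
ΔV = V_B − V_A = -118 V.
W_ext = qΔV = (-8.37×10⁻⁹ C)(-118 V) = 9.87×10⁻⁷ J.

9.87×10⁻⁷ J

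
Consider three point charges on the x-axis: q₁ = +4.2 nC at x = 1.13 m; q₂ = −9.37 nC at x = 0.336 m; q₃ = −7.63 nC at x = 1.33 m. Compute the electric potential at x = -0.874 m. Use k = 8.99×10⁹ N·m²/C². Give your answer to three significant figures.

Electric potential is a scalar, so the contributions from each charge add algebraically: V = Σ kqᵢ/rᵢ.
Distances from the field point to each charge: r₁ = 2.00 m, r₂ = 1.21 m, r₃ = 2.20 m.
V = k[(4.20×10⁻⁹)/(2.00) + (-9.37×10⁻⁹)/(1.21) + (-7.63×10⁻⁹)/(2.20)] = -81.9 V.

-81.9 V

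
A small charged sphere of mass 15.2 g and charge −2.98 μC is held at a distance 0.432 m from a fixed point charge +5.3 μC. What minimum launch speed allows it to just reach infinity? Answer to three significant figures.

6.58 m/s

To just escape, total mechanical energy must reach zero at infinity: ½mv²_min + U = 0, so ½mv²_min = −U = |kQq|/r.
|U| = |kQq|/r = (8.99×10⁹ N·m²/C²)(5.30×10⁻⁶)(2.98×10⁻⁶)/(0.432) = 0.329 J.
v_min = √(2|U|/m) = √(2·0.329/0.0152) = 6.58 m/s.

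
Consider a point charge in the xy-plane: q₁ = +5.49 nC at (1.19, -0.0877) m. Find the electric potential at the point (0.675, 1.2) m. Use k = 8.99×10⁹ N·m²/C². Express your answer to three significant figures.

35.6 V

The total potential is the scalar sum of each charge's contribution, V = Σ kqᵢ/rᵢ.
Distances from the field point to each charge: r₁ = 1.39 m.
V = k[(5.49×10⁻⁹)/(1.39)] = 35.6 V.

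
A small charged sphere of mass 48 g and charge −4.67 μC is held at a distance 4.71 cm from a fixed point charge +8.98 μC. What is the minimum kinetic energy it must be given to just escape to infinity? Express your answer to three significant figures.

To just escape, total mechanical energy must reach zero at infinity: ½mv²_min + U = 0, so ½mv²_min = −U = |kQq|/r.
|U| = |kQq|/r = (8.99×10⁹ N·m²/C²)(8.98×10⁻⁶)(4.67×10⁻⁶)/(0.0471) = 8.00 J.

8.00 J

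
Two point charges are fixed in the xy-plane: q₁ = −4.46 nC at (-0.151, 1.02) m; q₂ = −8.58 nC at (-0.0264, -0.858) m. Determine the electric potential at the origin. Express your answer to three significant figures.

Electric potential is a scalar, so the contributions from each charge add algebraically: V = Σ kqᵢ/rᵢ.
Distances from the field point to each charge: r₁ = 1.03 m, r₂ = 0.858 m.
V = k[(-4.46×10⁻⁹)/(1.03) + (-8.58×10⁻⁹)/(0.858)] = -129 V.

-129 V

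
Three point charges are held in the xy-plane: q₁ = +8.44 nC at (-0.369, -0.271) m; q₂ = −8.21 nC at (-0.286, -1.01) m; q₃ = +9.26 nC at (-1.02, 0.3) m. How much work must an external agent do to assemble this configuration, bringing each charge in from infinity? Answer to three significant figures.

-4.81×10⁻⁷ J

The work to assemble the configuration equals its total potential energy, U = Σ kqᵢqⱼ/rᵢⱼ over all pairs.
Pair separations: r₁₂ = 0.744 m, r₁₃ = 0.866 m, r₂₃ = 1.50 m.
U = (-8.38×10⁻⁷) + (8.11×10⁻⁷) + (-4.55×10⁻⁷) = -4.81×10⁻⁷ J.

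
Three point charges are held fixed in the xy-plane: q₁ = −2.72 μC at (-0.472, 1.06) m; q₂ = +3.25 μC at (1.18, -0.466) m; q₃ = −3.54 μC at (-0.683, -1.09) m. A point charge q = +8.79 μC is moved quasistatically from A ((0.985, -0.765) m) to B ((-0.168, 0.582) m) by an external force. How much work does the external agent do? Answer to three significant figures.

For quasistatic motion the external work equals the change in potential energy: W_ext = qΔV = q(V_B − V_A).
At A: distances to the source charges are 2.34 m, 0.357 m, 1.70 m; V_A = Σ kqᵢ/rᵢ = 5.27×10⁴ V.
At B: distances to the source charges are 0.566 m, 1.71 m, 1.75 m; V_B = Σ kqᵢ/rᵢ = -4.42×10⁴ V.
ΔV = V_B − V_A = -9.69×10⁴ V.
W_ext = qΔV = (8.79×10⁻⁶ C)(-9.69×10⁴ V) = -0.852 J.

-0.852 J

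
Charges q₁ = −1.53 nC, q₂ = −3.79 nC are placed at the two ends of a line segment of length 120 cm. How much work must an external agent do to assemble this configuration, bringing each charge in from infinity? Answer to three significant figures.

4.34×10⁻⁸ J

The assembly work is the sum of pairwise potential energies, U = Σ_{i<j} kqᵢqⱼ/rᵢⱼ.
The separation is r = 1.20 m.
U = (4.34×10⁻⁸) = 4.34×10⁻⁸ J.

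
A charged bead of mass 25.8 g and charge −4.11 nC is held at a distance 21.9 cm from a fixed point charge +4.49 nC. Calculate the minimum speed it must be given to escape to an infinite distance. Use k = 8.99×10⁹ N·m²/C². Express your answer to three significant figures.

To just escape, total mechanical energy must reach zero at infinity: ½mv²_min + U = 0, so ½mv²_min = −U = |kQq|/r.
|U| = |kQq|/r = (8.99×10⁹ N·m²/C²)(4.49×10⁻⁹)(4.11×10⁻⁹)/(0.219) = 7.58×10⁻⁷ J.
v_min = √(2|U|/m) = √(2·7.58×10⁻⁷/0.0258) = 7.66×10⁻³ m/s.

7.66×10⁻³ m/s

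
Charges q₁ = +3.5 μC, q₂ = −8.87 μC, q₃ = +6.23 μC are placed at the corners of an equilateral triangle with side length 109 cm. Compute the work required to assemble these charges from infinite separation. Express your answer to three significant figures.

-0.532 J

The assembly work is the sum of pairwise potential energies, U = Σ_{i<j} kqᵢqⱼ/rᵢⱼ.
All three pair separations equal the side length, 1.09 m.
U = (-0.256) + (0.180) + (-0.456) = -0.532 J.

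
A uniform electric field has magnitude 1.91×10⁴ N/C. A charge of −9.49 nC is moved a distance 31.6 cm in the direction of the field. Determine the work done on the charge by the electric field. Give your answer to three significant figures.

The potential change for a displacement 31.6 cm in the direction of the field is ΔV = −Ed = -6040 V.
W_field = −qΔV = -5.73×10⁻⁵ J.

-5.73×10⁻⁵ J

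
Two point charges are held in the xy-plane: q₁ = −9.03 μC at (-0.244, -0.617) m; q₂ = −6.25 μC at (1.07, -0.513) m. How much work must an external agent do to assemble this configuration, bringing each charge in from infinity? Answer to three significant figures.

0.385 J

The work to assemble the configuration equals its total potential energy, U = Σ kqᵢqⱼ/rᵢⱼ over all pairs.
Pair separations: r₁₂ = 1.32 m.
U = (0.385) = 0.385 J.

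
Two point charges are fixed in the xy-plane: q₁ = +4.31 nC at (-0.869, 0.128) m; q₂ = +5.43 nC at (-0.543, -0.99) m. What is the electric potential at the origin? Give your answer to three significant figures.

87.3 V

Electric potential is a scalar, so the contributions from each charge add algebraically: V = Σ kqᵢ/rᵢ.
Distances from the field point to each charge: r₁ = 0.878 m, r₂ = 1.13 m.
V = k[(4.31×10⁻⁹)/(0.878) + (5.43×10⁻⁹)/(1.13)] = 87.3 V.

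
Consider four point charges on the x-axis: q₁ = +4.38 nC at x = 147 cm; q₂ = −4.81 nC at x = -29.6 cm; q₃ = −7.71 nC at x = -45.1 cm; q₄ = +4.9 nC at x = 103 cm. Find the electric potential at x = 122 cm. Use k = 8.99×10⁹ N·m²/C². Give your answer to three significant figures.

The total potential is the scalar sum of each charge's contribution, V = Σ kqᵢ/rᵢ.
Distances from the field point to each charge: r₁ = 0.250 m, r₂ = 1.52 m, r₃ = 1.67 m, r₄ = 0.190 m.
V = k[(4.38×10⁻⁹)/(0.250) + (-4.81×10⁻⁹)/(1.52) + (-7.71×10⁻⁹)/(1.67) + (4.90×10⁻⁹)/(0.190)] = 319 V.

319 V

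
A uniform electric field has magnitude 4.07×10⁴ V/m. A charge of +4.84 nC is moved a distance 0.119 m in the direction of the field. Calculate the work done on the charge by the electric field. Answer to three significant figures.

2.34×10⁻⁵ J

The potential change for a displacement 0.119 m in the direction of the field is ΔV = −Ed = -4840 V.
W_field = −qΔV = 2.34×10⁻⁵ J.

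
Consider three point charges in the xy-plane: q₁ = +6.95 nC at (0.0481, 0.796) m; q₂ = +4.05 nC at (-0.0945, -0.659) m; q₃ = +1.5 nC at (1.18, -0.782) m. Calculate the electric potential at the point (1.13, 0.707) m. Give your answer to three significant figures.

The total potential is the scalar sum of each charge's contribution, V = Σ kqᵢ/rᵢ.
Distances from the field point to each charge: r₁ = 1.09 m, r₂ = 1.83 m, r₃ = 1.49 m.
V = k[(6.95×10⁻⁹)/(1.09) + (4.05×10⁻⁹)/(1.83) + (1.50×10⁻⁹)/(1.49)] = 86.5 V.

86.5 V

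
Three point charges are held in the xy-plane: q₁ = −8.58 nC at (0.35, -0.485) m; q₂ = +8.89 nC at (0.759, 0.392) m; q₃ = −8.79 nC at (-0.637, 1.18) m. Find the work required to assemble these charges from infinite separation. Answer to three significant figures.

The work to assemble the configuration equals its total potential energy, U = Σ kqᵢqⱼ/rᵢⱼ over all pairs.
Pair separations: r₁₂ = 0.968 m, r₁₃ = 1.94 m, r₂₃ = 1.60 m.
U = (-7.09×10⁻⁷) + (3.50×10⁻⁷) + (-4.38×10⁻⁷) = -7.97×10⁻⁷ J.

-7.97×10⁻⁷ J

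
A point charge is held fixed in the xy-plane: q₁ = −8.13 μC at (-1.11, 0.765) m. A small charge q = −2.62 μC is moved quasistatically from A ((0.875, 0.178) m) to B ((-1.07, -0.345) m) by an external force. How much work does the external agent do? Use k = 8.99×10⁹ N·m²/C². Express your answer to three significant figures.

For quasistatic motion the external work equals the change in potential energy: W_ext = qΔV = q(V_B − V_A).
At A: distance to the source charge is 2.07 m; V_A = kq₁/r = -3.53×10⁴ V.
At B: distance to the source charge is 1.11 m; V_B = kq₁/r = -6.58×10⁴ V.
ΔV = V_B − V_A = -3.05×10⁴ V.
W_ext = qΔV = (-2.62×10⁻⁶ C)(-3.05×10⁴ V) = 0.0799 J.

0.0799 J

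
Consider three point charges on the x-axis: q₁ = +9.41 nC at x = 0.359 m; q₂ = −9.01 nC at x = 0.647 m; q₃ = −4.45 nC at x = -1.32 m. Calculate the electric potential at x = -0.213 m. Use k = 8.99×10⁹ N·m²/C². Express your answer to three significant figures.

17.6 V

The total potential is the scalar sum of each charge's contribution, V = Σ kqᵢ/rᵢ.
Distances from the field point to each charge: r₁ = 0.572 m, r₂ = 0.860 m, r₃ = 1.11 m.
V = k[(9.41×10⁻⁹)/(0.572) + (-9.01×10⁻⁹)/(0.860) + (-4.45×10⁻⁹)/(1.11)] = 17.6 V.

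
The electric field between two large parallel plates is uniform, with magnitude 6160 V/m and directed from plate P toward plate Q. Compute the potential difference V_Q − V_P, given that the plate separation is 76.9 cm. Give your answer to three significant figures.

In a uniform field, potential decreases in the direction of E: ΔV = −E·d for a displacement d parallel to E.
Going from P to Q is a displacement of 76.9 cm along the field, so V_Q − V_P = −Ed = -4740 V.

-4740 V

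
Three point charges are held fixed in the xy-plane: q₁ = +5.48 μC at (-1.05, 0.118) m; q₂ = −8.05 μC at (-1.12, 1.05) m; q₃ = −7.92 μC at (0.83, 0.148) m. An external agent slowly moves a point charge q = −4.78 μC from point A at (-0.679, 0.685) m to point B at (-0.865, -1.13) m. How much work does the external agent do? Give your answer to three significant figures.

-0.338 J

For quasistatic motion the external work equals the change in potential energy: W_ext = qΔV = q(V_B − V_A).
At A: distances to the source charges are 0.678 m, 0.572 m, 1.60 m; V_A = Σ kqᵢ/rᵢ = -9.82×10⁴ V.
At B: distances to the source charges are 1.26 m, 2.19 m, 2.12 m; V_B = Σ kqᵢ/rᵢ = -2.75×10⁴ V.
ΔV = V_B − V_A = 7.07×10⁴ V.
W_ext = qΔV = (-4.78×10⁻⁶ C)(7.07×10⁴ V) = -0.338 J.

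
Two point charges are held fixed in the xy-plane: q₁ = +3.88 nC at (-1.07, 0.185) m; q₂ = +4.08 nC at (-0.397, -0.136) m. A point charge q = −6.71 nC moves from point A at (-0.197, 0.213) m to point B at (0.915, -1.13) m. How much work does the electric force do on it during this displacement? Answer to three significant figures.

-6.32×10⁻⁷ J

The work done by the electric force is W_field = −ΔU = −q(V_B − V_A) = q(V_A − V_B).
At A: distances to the source charges are 0.873 m, 0.402 m; V_A = Σ kqᵢ/rᵢ = 131 V.
At B: distances to the source charges are 2.38 m, 1.65 m; V_B = Σ kqᵢ/rᵢ = 36.9 V.
ΔV = V_B − V_A = -94.2 V.
W_field = −qΔV = −(-6.71×10⁻⁹ C)(-94.2 V) = -6.32×10⁻⁷ J.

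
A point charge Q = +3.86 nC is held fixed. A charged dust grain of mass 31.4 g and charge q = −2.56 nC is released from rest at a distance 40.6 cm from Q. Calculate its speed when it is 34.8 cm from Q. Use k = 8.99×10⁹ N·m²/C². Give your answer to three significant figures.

1.52×10⁻³ m/s

Only the electrostatic force acts, so mechanical energy is conserved: ½mv² = U₁ − U₂ = kQq(1/r₁ − 1/r₂).
U₁ − U₂ = (8.99×10⁹ N·m²/C²)(3.86×10⁻⁹ C)(-2.56×10⁻⁹ C)(1/0.406 − 1/0.348) = 3.65×10⁻⁸ J.
v = √(2·3.65×10⁻⁸/0.0314) = 1.52×10⁻³ m/s.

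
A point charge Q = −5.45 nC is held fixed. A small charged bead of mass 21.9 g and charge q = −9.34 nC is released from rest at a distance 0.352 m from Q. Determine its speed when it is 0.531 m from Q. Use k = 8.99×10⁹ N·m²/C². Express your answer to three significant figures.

6.33×10⁻³ m/s

Only the electrostatic force acts, so mechanical energy is conserved: ½mv² = U₁ − U₂ = kQq(1/r₁ − 1/r₂).
U₁ − U₂ = (8.99×10⁹ N·m²/C²)(-5.45×10⁻⁹ C)(-9.34×10⁻⁹ C)(1/0.352 − 1/0.531) = 4.38×10⁻⁷ J.
v = √(2·4.38×10⁻⁷/0.0219) = 6.33×10⁻³ m/s.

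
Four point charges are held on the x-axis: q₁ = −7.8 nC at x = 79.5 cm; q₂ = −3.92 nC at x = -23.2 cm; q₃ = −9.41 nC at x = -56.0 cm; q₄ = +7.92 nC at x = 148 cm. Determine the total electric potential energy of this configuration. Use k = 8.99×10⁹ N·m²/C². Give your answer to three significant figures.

4.63×10⁻⁷ J

The assembly work is the sum of pairwise potential energies, U = Σ_{i<j} kqᵢqⱼ/rᵢⱼ.
Pair separations: r₁₂ = 1.03 m, r₁₃ = 1.35 m, r₁₄ = 0.685 m, r₂₃ = 0.328 m, r₂₄ = 1.71 m, r₃₄ = 2.04 m.
Summing all 6 pair terms gives U = 4.63×10⁻⁷ J.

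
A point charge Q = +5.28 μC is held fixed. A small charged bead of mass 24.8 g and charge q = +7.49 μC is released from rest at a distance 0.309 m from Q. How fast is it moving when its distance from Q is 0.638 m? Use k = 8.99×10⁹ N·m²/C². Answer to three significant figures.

6.92 m/s

Only the electrostatic force acts, so mechanical energy is conserved: ½mv² = U₁ − U₂ = kQq(1/r₁ − 1/r₂).
U₁ − U₂ = (8.99×10⁹ N·m²/C²)(5.28×10⁻⁶ C)(7.49×10⁻⁶ C)(1/0.309 − 1/0.638) = 0.593 J.
v = √(2·0.593/0.0248) = 6.92 m/s.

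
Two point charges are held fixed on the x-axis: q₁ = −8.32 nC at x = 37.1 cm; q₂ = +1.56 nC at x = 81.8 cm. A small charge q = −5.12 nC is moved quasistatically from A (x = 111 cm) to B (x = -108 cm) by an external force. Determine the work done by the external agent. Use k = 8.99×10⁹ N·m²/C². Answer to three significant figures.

For quasistatic motion the external work equals the change in potential energy: W_ext = qΔV = q(V_B − V_A).
At A: distances to the source charges are 0.739 m, 0.292 m; V_A = Σ kqᵢ/rᵢ = -53.2 V.
At B: distances to the source charges are 1.45 m, 1.90 m; V_B = Σ kqᵢ/rᵢ = -44.2 V.
ΔV = V_B − V_A = 9.03 V.
W_ext = qΔV = (-5.12×10⁻⁹ C)(9.03 V) = -4.62×10⁻⁸ J.

-4.62×10⁻⁸ J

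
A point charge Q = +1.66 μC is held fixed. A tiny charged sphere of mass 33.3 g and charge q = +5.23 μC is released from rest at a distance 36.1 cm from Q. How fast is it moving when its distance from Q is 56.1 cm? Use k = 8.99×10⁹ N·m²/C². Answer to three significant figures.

Only the electrostatic force acts, so mechanical energy is conserved: ½mv² = U₁ − U₂ = kQq(1/r₁ − 1/r₂).
U₁ − U₂ = (8.99×10⁹ N·m²/C²)(1.66×10⁻⁶ C)(5.23×10⁻⁶ C)(1/0.361 − 1/0.561) = 0.0771 J.
v = √(2·0.0771/0.0333) = 2.15 m/s.

2.15 m/s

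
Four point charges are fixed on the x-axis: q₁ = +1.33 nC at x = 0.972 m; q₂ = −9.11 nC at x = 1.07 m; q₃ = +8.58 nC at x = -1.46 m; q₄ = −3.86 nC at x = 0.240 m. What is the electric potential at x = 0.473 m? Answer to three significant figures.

Electric potential is a scalar, so the contributions from each charge add algebraically: V = Σ kqᵢ/rᵢ.
Distances from the field point to each charge: r₁ = 0.499 m, r₂ = 0.597 m, r₃ = 1.93 m, r₄ = 0.233 m.
V = k[(1.33×10⁻⁹)/(0.499) + (-9.11×10⁻⁹)/(0.597) + (8.58×10⁻⁹)/(1.93) + (-3.86×10⁻⁹)/(0.233)] = -222 V.

-222 V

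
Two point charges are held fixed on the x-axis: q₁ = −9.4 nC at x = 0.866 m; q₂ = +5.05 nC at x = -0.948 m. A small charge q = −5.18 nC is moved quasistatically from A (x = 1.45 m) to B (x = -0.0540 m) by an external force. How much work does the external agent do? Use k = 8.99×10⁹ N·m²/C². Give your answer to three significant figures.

For quasistatic motion the external work equals the change in potential energy: W_ext = qΔV = q(V_B − V_A).
At A: distances to the source charges are 0.584 m, 2.40 m; V_A = Σ kqᵢ/rᵢ = -126 V.
At B: distances to the source charges are 0.920 m, 0.894 m; V_B = Σ kqᵢ/rᵢ = -41.1 V.
ΔV = V_B − V_A = 84.7 V.
W_ext = qΔV = (-5.18×10⁻⁹ C)(84.7 V) = -4.39×10⁻⁷ J.

-4.39×10⁻⁷ J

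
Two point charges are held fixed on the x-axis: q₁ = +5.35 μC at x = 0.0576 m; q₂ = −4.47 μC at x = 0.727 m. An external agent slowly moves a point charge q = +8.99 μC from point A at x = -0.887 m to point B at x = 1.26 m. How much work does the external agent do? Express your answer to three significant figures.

-0.552 J

For quasistatic motion the external work equals the change in potential energy: W_ext = qΔV = q(V_B − V_A).
At A: distances to the source charges are 0.945 m, 1.61 m; V_A = Σ kqᵢ/rᵢ = 2.60×10⁴ V.
At B: distances to the source charges are 1.20 m, 0.533 m; V_B = Σ kqᵢ/rᵢ = -3.54×10⁴ V.
ΔV = V_B − V_A = -6.14×10⁴ V.
W_ext = qΔV = (8.99×10⁻⁶ C)(-6.14×10⁴ V) = -0.552 J.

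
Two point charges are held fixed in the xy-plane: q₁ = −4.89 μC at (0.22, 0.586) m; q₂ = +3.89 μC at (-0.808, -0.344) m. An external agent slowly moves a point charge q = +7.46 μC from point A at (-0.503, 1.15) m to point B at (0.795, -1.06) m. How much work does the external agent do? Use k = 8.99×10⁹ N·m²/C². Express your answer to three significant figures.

For quasistatic motion the external work equals the change in potential energy: W_ext = qΔV = q(V_B − V_A).
At A: distances to the source charges are 0.917 m, 1.52 m; V_A = Σ kqᵢ/rᵢ = -2.50×10⁴ V.
At B: distances to the source charges are 1.74 m, 1.76 m; V_B = Σ kqᵢ/rᵢ = -5290 V.
ΔV = V_B − V_A = 1.97×10⁴ V.
W_ext = qΔV = (7.46×10⁻⁶ C)(1.97×10⁴ V) = 0.147 J.

0.147 J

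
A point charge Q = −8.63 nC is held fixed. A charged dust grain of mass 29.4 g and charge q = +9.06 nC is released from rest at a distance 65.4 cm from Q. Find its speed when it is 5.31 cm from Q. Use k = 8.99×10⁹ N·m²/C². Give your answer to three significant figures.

0.0288 m/s

Only the electrostatic force acts, so mechanical energy is conserved: ½mv² = U₁ − U₂ = kQq(1/r₁ − 1/r₂).
U₁ − U₂ = (8.99×10⁹ N·m²/C²)(-8.63×10⁻⁹ C)(9.06×10⁻⁹ C)(1/0.654 − 1/0.0531) = 1.22×10⁻⁵ J.
v = √(2·1.22×10⁻⁵/0.0294) = 0.0288 m/s.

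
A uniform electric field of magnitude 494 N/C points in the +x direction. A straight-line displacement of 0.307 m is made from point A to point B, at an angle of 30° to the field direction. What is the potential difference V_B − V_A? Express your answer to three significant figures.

-131 V

Only the component of displacement along E changes the potential: ΔV = −E·d·cosθ.
ΔV = −(494 V/m)(0.307 m)cos30° = -131 V.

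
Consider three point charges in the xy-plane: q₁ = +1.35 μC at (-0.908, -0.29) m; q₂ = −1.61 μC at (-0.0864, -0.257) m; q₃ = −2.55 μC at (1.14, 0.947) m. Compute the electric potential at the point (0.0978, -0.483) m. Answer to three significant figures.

Electric potential is a scalar, so the contributions from each charge add algebraically: V = Σ kqᵢ/rᵢ.
Distances from the field point to each charge: r₁ = 1.02 m, r₂ = 0.292 m, r₃ = 1.77 m.
V = k[(1.35×10⁻⁶)/(1.02) + (-1.61×10⁻⁶)/(0.292) + (-2.55×10⁻⁶)/(1.77)] = -5.07×10⁴ V.

-5.07×10⁴ V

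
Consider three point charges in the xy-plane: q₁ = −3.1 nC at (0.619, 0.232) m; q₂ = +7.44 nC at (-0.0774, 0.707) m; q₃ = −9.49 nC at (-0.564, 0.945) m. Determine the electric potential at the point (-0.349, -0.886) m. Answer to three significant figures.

-23.7 V

The total potential is the scalar sum of each charge's contribution, V = Σ kqᵢ/rᵢ.
Distances from the field point to each charge: r₁ = 1.48 m, r₂ = 1.62 m, r₃ = 1.84 m.
V = k[(-3.10×10⁻⁹)/(1.48) + (7.44×10⁻⁹)/(1.62) + (-9.49×10⁻⁹)/(1.84)] = -23.7 V.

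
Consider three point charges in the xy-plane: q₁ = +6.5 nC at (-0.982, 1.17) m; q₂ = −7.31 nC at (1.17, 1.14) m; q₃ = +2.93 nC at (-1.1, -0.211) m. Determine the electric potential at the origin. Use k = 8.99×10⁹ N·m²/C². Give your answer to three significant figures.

21.5 V

Electric potential is a scalar, so the contributions from each charge add algebraically: V = Σ kqᵢ/rᵢ.
Distances from the field point to each charge: r₁ = 1.53 m, r₂ = 1.63 m, r₃ = 1.12 m.
V = k[(6.50×10⁻⁹)/(1.53) + (-7.31×10⁻⁹)/(1.63) + (2.93×10⁻⁹)/(1.12)] = 21.5 V.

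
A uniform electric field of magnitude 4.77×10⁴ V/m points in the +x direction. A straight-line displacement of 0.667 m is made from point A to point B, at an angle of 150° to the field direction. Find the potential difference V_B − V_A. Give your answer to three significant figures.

2.76×10⁴ V

Only the component of displacement along E changes the potential: ΔV = −E·d·cosθ.
ΔV = −(4.77×10⁴ V/m)(0.667 m)cos150° = 2.76×10⁴ V.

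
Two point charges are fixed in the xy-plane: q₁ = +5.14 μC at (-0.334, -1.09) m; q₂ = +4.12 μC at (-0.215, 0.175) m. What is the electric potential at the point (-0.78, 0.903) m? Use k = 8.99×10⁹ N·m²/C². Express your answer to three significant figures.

The total potential is the scalar sum of each charge's contribution, V = Σ kqᵢ/rᵢ.
Distances from the field point to each charge: r₁ = 2.04 m, r₂ = 0.922 m.
V = k[(5.14×10⁻⁶)/(2.04) + (4.12×10⁻⁶)/(0.922)] = 6.28×10⁴ V.

6.28×10⁴ V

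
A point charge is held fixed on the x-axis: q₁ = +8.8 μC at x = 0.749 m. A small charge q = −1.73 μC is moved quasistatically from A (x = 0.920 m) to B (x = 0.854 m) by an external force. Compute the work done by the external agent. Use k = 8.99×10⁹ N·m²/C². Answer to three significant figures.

-0.503 J

For quasistatic motion the external work equals the change in potential energy: W_ext = qΔV = q(V_B − V_A).
At A: distance to the source charge is 0.171 m; V_A = kq₁/r = 4.63×10⁵ V.
At B: distance to the source charge is 0.105 m; V_B = kq₁/r = 7.53×10⁵ V.
ΔV = V_B − V_A = 2.91×10⁵ V.
W_ext = qΔV = (-1.73×10⁻⁶ C)(2.91×10⁵ V) = -0.503 J.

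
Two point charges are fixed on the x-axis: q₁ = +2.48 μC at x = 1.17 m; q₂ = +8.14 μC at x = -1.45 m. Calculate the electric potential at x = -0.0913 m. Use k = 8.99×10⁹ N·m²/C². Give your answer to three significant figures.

7.15×10⁴ V

Electric potential is a scalar, so the contributions from each charge add algebraically: V = Σ kqᵢ/rᵢ.
Distances from the field point to each charge: r₁ = 1.26 m, r₂ = 1.36 m.
V = k[(2.48×10⁻⁶)/(1.26) + (8.14×10⁻⁶)/(1.36)] = 7.15×10⁴ V.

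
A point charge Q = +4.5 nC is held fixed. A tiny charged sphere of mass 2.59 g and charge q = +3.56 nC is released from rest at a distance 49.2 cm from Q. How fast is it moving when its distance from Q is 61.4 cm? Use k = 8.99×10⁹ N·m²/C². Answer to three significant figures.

6.70×10⁻³ m/s

Only the electrostatic force acts, so mechanical energy is conserved: ½mv² = U₁ − U₂ = kQq(1/r₁ − 1/r₂).
U₁ − U₂ = (8.99×10⁹ N·m²/C²)(4.50×10⁻⁹ C)(3.56×10⁻⁹ C)(1/0.492 − 1/0.614) = 5.82×10⁻⁸ J.
v = √(2·5.82×10⁻⁸/2.59×10⁻³) = 6.70×10⁻³ m/s.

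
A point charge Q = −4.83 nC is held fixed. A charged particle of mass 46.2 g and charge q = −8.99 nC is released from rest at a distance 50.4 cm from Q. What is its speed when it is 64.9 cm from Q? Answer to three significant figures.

2.74×10⁻³ m/s

Only the electrostatic force acts, so mechanical energy is conserved: ½mv² = U₁ − U₂ = kQq(1/r₁ − 1/r₂).
U₁ − U₂ = (8.99×10⁹ N·m²/C²)(-4.83×10⁻⁹ C)(-8.99×10⁻⁹ C)(1/0.504 − 1/0.649) = 1.73×10⁻⁷ J.
v = √(2·1.73×10⁻⁷/0.0462) = 2.74×10⁻³ m/s.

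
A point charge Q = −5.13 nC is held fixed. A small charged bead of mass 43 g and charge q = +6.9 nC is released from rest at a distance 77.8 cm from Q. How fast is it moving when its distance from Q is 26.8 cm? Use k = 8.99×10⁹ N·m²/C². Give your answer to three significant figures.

Only the electrostatic force acts, so mechanical energy is conserved: ½mv² = U₁ − U₂ = kQq(1/r₁ − 1/r₂).
U₁ − U₂ = (8.99×10⁹ N·m²/C²)(-5.13×10⁻⁹ C)(6.90×10⁻⁹ C)(1/0.778 − 1/0.268) = 7.78×10⁻⁷ J.
v = √(2·7.78×10⁻⁷/0.0430) = 6.02×10⁻³ m/s.

6.02×10⁻³ m/s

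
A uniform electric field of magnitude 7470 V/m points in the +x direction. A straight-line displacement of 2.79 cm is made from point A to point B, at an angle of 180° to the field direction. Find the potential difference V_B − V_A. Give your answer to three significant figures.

208 V

Only the component of displacement along E changes the potential: ΔV = −E·d·cosθ.
ΔV = −(7470 V/m)(0.0279 m)cos180° = 208 V.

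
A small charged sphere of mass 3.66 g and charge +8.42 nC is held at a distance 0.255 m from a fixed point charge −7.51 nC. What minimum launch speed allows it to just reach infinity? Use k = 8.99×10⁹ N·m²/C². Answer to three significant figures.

0.0349 m/s

To just escape, total mechanical energy must reach zero at infinity: ½mv²_min + U = 0, so ½mv²_min = −U = |kQq|/r.
|U| = |kQq|/r = (8.99×10⁹ N·m²/C²)(7.51×10⁻⁹)(8.42×10⁻⁹)/(0.255) = 2.23×10⁻⁶ J.
v_min = √(2|U|/m) = √(2·2.23×10⁻⁶/3.66×10⁻³) = 0.0349 m/s.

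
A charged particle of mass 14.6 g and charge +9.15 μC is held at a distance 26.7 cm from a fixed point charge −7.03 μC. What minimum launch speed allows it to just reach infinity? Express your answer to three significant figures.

To just escape, total mechanical energy must reach zero at infinity: ½mv²_min + U = 0, so ½mv²_min = −U = |kQq|/r.
|U| = |kQq|/r = (8.99×10⁹ N·m²/C²)(7.03×10⁻⁶)(9.15×10⁻⁶)/(0.267) = 2.17 J.
v_min = √(2|U|/m) = √(2·2.17/0.0146) = 17.2 m/s.

17.2 m/s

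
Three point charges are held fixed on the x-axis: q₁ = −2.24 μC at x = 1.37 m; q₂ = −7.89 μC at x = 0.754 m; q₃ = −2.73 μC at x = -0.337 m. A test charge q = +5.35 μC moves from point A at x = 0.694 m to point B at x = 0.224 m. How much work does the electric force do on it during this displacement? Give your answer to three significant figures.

-5.57 J

The work done by the electric force is W_field = −ΔU = −q(V_B − V_A) = q(V_A − V_B).
At A: distances to the source charges are 0.676 m, 0.0600 m, 1.03 m; V_A = Σ kqᵢ/rᵢ = -1.24×10⁶ V.
At B: distances to the source charges are 1.15 m, 0.530 m, 0.561 m; V_B = Σ kqᵢ/rᵢ = -1.95×10⁵ V.
ΔV = V_B − V_A = 1.04×10⁶ V.
W_field = −qΔV = −(5.35×10⁻⁶ C)(1.04×10⁶ V) = -5.57 J.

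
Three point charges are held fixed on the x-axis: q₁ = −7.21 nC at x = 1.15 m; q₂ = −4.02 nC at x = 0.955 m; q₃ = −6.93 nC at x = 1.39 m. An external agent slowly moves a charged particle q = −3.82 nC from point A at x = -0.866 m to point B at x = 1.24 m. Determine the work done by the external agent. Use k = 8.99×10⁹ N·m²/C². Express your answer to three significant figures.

4.52×10⁻⁶ J

For quasistatic motion the external work equals the change in potential energy: W_ext = qΔV = q(V_B − V_A).
At A: distances to the source charges are 2.02 m, 1.82 m, 2.26 m; V_A = Σ kqᵢ/rᵢ = -79.6 V.
At B: distances to the source charges are 0.0900 m, 0.285 m, 0.150 m; V_B = Σ kqᵢ/rᵢ = -1260 V.
ΔV = V_B − V_A = -1180 V.
W_ext = qΔV = (-3.82×10⁻⁹ C)(-1180 V) = 4.52×10⁻⁶ J.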